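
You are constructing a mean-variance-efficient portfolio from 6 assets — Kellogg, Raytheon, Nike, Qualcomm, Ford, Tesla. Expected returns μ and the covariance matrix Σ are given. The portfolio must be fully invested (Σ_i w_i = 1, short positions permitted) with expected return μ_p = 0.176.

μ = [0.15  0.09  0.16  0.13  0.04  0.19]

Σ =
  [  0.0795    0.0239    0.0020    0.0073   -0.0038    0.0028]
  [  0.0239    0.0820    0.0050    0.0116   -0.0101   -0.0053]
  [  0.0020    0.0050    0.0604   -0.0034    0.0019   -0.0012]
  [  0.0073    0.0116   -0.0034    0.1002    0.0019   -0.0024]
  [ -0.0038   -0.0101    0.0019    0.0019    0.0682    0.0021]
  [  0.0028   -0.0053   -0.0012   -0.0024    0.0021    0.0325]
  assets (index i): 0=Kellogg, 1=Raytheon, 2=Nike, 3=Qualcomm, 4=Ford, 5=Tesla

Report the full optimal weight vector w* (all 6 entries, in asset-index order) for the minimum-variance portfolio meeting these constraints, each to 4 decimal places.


0.1115  0.0244  0.2409  0.1098  -0.0448  0.5582

p=Σ⁻¹μ = [1.2575  0.8255  2.7193  1.3381  0.4798  6.0406]
q=Σ⁻¹𝟙 = [7.3977  11.7241  16.0208  9.1152  15.1154  32.3318]
a=μᵀp=2.038871  b=𝟙ᵀp=12.660789  c=𝟙ᵀq=91.705030  D=ac−b²=26.679119
λ₁=(c·0.176−b)/D = (91.705030·0.176−12.660789)/26.679119 = 0.130413
λ₂=(a−b·0.176)/D = (2.038871−12.660789·0.176)/26.679119 = -0.007100
w* = 0.130413·p + -0.007100·q:
  w_0 = 0.130413·1.2575 + -0.007100·7.3977 = 0.1115  (Kellogg)
  w_1 = 0.130413·0.8255 + -0.007100·11.7241 = 0.0244  (Raytheon)
  w_2 = 0.130413·2.7193 + -0.007100·16.0208 = 0.2409  (Nike)
  w_3 = 0.130413·1.3381 + -0.007100·9.1152 = 0.1098  (Qualcomm)
  w_4 = 0.130413·0.4798 + -0.007100·15.1154 = -0.0448  (Ford)
  w_5 = 0.130413·6.0406 + -0.007100·32.3318 = 0.5582  (Tesla)
Σw_i=1.0000  μᵀw=0.1760
σ²=wᵀΣw=λ₁·μ_p+λ₂ = 0.130413·0.176 + -0.007100 = 0.015852 ≈ 0.0159


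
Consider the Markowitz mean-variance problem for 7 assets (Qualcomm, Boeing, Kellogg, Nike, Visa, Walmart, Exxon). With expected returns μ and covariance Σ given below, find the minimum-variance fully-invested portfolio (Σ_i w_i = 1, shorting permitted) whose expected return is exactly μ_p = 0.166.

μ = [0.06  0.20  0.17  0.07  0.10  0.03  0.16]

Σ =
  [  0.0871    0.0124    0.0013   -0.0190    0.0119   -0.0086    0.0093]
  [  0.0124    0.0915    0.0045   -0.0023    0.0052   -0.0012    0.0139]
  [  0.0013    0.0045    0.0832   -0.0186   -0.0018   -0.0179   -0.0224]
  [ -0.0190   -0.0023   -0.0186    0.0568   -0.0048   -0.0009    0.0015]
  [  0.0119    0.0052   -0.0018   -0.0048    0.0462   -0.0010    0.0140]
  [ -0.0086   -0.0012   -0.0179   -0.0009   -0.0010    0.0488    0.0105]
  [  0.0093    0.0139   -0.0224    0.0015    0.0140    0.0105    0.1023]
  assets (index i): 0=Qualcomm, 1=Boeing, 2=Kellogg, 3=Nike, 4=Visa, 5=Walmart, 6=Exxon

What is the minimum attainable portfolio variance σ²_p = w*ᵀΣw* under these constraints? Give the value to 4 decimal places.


u=Σ⁻¹μ = [0.7859  1.6707  3.4123  2.8177  1.7708  1.8020  1.5441]
v=Σ⁻¹𝟙 = [17.7643  6.2561  28.8867  35.2881  19.7928  33.9382  6.9258]
a=μᵀu=1.636829  b=𝟙ᵀu=13.803531  c=𝟙ᵀv=148.851946  D=ac−b²=53.107630
λ₁=(c·0.166−b)/D = (148.851946·0.166−13.803531)/53.107630 = 0.205355
λ₂=(a−b·0.166)/D = (1.636829−13.803531·0.166)/53.107630 = -0.012325
w* = 0.205355·u + -0.012325·v:
  w_0 = 0.205355·0.7859 + -0.012325·17.7643 = -0.0576  (Qualcomm)
  w_1 = 0.205355·1.6707 + -0.012325·6.2561 = 0.2660  (Boeing)
  w_2 = 0.205355·3.4123 + -0.012325·28.8867 = 0.3447  (Kellogg)
  w_3 = 0.205355·2.8177 + -0.012325·35.2881 = 0.1437  (Nike)
  w_4 = 0.205355·1.7708 + -0.012325·19.7928 = 0.1197  (Visa)
  w_5 = 0.205355·1.8020 + -0.012325·33.9382 = -0.0482  (Walmart)
  w_6 = 0.205355·1.5441 + -0.012325·6.9258 = 0.2317  (Exxon)
Σw_i=1.0000  μᵀw=0.1660
σ²=wᵀΣw=λ₁·μ_p+λ₂ = 0.205355·0.166 + -0.012325 = 0.021764 ≈ 0.0218

0.0218


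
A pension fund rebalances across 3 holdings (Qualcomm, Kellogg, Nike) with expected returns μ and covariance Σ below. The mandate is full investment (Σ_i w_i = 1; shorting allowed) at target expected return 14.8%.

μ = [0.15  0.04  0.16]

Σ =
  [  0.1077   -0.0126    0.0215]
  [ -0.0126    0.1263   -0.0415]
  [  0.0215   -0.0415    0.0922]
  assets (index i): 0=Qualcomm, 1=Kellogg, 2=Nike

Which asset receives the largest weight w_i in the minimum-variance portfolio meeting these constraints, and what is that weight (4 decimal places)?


Nike (0.5645)

p=Σ⁻¹μ = [1.1279  1.0715  1.9546]
q=Σ⁻¹𝟙 = [7.8571  13.6877  15.1747]
a=μᵀp=0.524787  b=𝟙ᵀp=4.154026  c=𝟙ᵀq=36.719468  D=ac−b²=2.013957
λ₁=(c·0.148−b)/D = (36.719468·0.148−4.154026)/2.013957 = 0.635791
λ₂=(a−b·0.148)/D = (0.524787−4.154026·0.148)/2.013957 = -0.044693
w* = 0.635791·p + -0.044693·q:
  w_0 = 0.635791·1.1279 + -0.044693·7.8571 = 0.3660  (Qualcomm)
  w_1 = 0.635791·1.0715 + -0.044693·13.6877 = 0.0695  (Kellogg)
  w_2 = 0.635791·1.9546 + -0.044693·15.1747 = 0.5645  (Nike)
Σw_i=1.0000  μᵀw=0.1480
σ²=wᵀΣw=λ₁·μ_p+λ₂ = 0.635791·0.148 + -0.044693 = 0.049404 ≈ 0.0494


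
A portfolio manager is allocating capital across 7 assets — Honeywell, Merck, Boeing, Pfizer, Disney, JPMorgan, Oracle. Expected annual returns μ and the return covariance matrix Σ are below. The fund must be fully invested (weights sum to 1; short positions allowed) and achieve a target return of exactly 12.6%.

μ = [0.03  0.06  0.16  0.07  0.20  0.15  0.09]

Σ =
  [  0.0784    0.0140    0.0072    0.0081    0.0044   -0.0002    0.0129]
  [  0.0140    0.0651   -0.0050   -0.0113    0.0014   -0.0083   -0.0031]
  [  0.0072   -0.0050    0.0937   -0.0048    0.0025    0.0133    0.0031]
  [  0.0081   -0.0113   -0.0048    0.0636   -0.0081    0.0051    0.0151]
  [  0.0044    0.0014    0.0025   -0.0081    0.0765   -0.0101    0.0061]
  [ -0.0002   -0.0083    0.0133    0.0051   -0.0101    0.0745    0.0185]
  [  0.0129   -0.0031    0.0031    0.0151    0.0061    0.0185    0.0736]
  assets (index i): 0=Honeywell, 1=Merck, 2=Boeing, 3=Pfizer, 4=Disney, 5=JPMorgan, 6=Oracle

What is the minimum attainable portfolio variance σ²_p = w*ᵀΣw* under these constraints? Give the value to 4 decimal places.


0.0121

p=Σ⁻¹μ = [-0.4194  1.6500  1.5223  1.7368  3.0182  2.1780  0.1478]
q=Σ⁻¹𝟙 = [4.6888  20.0652  9.8764  19.2544  15.5811  13.5744  4.5406]
a=μᵀp=1.395192  b=𝟙ᵀp=9.833633  c=𝟙ᵀq=87.580818  D=ac−b²=25.491739
λ₁=(c·0.126−b)/D = (87.580818·0.126−9.833633)/25.491739 = 0.047135
λ₂=(a−b·0.126)/D = (1.395192−9.833633·0.126)/25.491739 = 0.006126
w* = 0.047135·p + 0.006126·q:
  w_0 = 0.047135·-0.4194 + 0.006126·4.6888 = 0.0090  (Honeywell)
  w_1 = 0.047135·1.6500 + 0.006126·20.0652 = 0.2007  (Merck)
  w_2 = 0.047135·1.5223 + 0.006126·9.8764 = 0.1323  (Boeing)
  w_3 = 0.047135·1.7368 + 0.006126·19.2544 = 0.1998  (Pfizer)
  w_4 = 0.047135·3.0182 + 0.006126·15.5811 = 0.2377  (Disney)
  w_5 = 0.047135·2.1780 + 0.006126·13.5744 = 0.1858  (JPMorgan)
  w_6 = 0.047135·0.1478 + 0.006126·4.5406 = 0.0348  (Oracle)
Σw_i=1.0000  μᵀw=0.1260
σ²=wᵀΣw=λ₁·μ_p+λ₂ = 0.047135·0.126 + 0.006126 = 0.012065 ≈ 0.0121


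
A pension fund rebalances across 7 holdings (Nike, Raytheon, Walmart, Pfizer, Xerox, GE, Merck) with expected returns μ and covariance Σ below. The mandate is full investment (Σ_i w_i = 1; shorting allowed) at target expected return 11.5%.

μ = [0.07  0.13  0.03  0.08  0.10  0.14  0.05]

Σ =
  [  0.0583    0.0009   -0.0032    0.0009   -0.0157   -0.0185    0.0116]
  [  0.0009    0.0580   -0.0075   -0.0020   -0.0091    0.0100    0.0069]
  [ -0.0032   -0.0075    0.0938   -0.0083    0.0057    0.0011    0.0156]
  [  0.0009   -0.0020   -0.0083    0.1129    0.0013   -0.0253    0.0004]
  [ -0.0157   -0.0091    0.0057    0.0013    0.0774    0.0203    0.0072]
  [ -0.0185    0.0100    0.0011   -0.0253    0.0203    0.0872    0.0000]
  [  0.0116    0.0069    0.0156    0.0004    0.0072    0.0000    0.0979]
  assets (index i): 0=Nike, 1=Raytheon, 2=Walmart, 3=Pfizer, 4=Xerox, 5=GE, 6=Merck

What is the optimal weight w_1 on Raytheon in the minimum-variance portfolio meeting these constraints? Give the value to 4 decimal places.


p=Σ⁻¹μ = [2.1682  2.2592  0.5850  1.1593  1.4753  1.7920  -0.1119]
q=Σ⁻¹𝟙 = [25.5854  18.3723  12.6231  13.0738  14.9480  14.9432  2.7239]
a=μᵀp=0.948567  b=𝟙ᵀp=9.327004  c=𝟙ᵀq=102.269532  D=ac−b²=10.016548
λ₁=(c·0.115−b)/D = (102.269532·0.115−9.327004)/10.016548 = 0.242997
λ₂=(a−b·0.115)/D = (0.948567−9.327004·0.115)/10.016548 = -0.012383
w* = 0.242997·p + -0.012383·q:
  w_0 = 0.242997·2.1682 + -0.012383·25.5854 = 0.2100  (Nike)
  w_1 = 0.242997·2.2592 + -0.012383·18.3723 = 0.3215  (Raytheon)
  w_2 = 0.242997·0.5850 + -0.012383·12.6231 = -0.0142  (Walmart)
  w_3 = 0.242997·1.1593 + -0.012383·13.0738 = 0.1198  (Pfizer)
  w_4 = 0.242997·1.4753 + -0.012383·14.9480 = 0.1734  (Xerox)
  w_5 = 0.242997·1.7920 + -0.012383·14.9432 = 0.2504  (GE)
  w_6 = 0.242997·-0.1119 + -0.012383·2.7239 = -0.0609  (Merck)
Σw_i=1.0000  μᵀw=0.1150
σ²=wᵀΣw=λ₁·μ_p+λ₂ = 0.242997·0.115 + -0.012383 = 0.015561 ≈ 0.0156

0.3215


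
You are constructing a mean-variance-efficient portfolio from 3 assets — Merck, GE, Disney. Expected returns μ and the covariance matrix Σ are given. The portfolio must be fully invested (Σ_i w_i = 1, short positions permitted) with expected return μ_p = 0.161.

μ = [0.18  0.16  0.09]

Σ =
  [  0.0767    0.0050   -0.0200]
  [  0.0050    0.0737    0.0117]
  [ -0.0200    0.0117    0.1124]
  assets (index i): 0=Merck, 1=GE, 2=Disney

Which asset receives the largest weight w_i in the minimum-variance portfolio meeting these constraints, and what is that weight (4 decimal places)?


u=Σ⁻¹μ = [2.5024  1.8337  1.0551]
v=Σ⁻¹𝟙 = [15.0505  10.8899  10.4413]
a=μᵀu=0.838781  b=𝟙ᵀu=5.391192  c=𝟙ᵀv=36.381692  D=ac−b²=1.451332
λ₁=(c·0.161−b)/D = (36.381692·0.161−5.391192)/1.451332 = 0.321264
λ₂=(a−b·0.161)/D = (0.838781−5.391192·0.161)/1.451332 = -0.020120
w* = 0.321264·u + -0.020120·v:
  w_0 = 0.321264·2.5024 + -0.020120·15.0505 = 0.5011  (Merck)
  w_1 = 0.321264·1.8337 + -0.020120·10.8899 = 0.3700  (GE)
  w_2 = 0.321264·1.0551 + -0.020120·10.4413 = 0.1289  (Disney)
Σw_i=1.0000  μᵀw=0.1610
σ²=wᵀΣw=λ₁·μ_p+λ₂ = 0.321264·0.161 + -0.020120 = 0.031604 ≈ 0.0316

Merck (0.5011)


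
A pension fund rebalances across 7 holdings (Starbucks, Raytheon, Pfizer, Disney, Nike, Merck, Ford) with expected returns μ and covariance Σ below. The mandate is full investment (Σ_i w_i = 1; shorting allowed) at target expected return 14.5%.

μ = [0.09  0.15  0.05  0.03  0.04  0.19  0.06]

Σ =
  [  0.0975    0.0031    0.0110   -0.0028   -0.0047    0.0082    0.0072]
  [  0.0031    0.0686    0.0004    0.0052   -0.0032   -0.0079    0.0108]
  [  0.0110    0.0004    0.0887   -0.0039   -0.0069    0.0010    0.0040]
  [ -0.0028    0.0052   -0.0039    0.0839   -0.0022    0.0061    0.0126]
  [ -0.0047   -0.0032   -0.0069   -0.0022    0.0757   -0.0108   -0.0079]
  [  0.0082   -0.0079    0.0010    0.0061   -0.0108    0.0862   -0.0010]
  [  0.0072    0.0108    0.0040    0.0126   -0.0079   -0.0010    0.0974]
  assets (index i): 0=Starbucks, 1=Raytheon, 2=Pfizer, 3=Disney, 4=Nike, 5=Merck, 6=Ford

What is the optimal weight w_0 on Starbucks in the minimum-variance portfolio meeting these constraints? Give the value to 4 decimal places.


x=Σ⁻¹μ = [0.6023  2.4323  0.5206  0.0394  1.1155  2.5053  0.3915]
y=Σ⁻¹𝟙 = [7.9249  14.5812  11.5939  10.1147  18.4553  13.7372  7.9176]
a=μᵀx=0.990370  b=𝟙ᵀx=7.606895  c=𝟙ᵀy=84.324832  D=ac−b²=25.647938
λ₁=(c·0.145−b)/D = (84.324832·0.145−7.606895)/25.647938 = 0.180139
λ₂=(a−b·0.145)/D = (0.990370−7.606895·0.145)/25.647938 = -0.004391
w* = 0.180139·x + -0.004391·y:
  w_0 = 0.180139·0.6023 + -0.004391·7.9249 = 0.0737  (Starbucks)
  w_1 = 0.180139·2.4323 + -0.004391·14.5812 = 0.3741  (Raytheon)
  w_2 = 0.180139·0.5206 + -0.004391·11.5939 = 0.0429  (Pfizer)
  w_3 = 0.180139·0.0394 + -0.004391·10.1147 = -0.0373  (Disney)
  w_4 = 0.180139·1.1155 + -0.004391·18.4553 = 0.1199  (Nike)
  w_5 = 0.180139·2.5053 + -0.004391·13.7372 = 0.3910  (Merck)
  w_6 = 0.180139·0.3915 + -0.004391·7.9176 = 0.0358  (Ford)
Σw_i=1.0000  μᵀw=0.1450
σ²=wᵀΣw=λ₁·μ_p+λ₂ = 0.180139·0.145 + -0.004391 = 0.021729 ≈ 0.0217

0.0737


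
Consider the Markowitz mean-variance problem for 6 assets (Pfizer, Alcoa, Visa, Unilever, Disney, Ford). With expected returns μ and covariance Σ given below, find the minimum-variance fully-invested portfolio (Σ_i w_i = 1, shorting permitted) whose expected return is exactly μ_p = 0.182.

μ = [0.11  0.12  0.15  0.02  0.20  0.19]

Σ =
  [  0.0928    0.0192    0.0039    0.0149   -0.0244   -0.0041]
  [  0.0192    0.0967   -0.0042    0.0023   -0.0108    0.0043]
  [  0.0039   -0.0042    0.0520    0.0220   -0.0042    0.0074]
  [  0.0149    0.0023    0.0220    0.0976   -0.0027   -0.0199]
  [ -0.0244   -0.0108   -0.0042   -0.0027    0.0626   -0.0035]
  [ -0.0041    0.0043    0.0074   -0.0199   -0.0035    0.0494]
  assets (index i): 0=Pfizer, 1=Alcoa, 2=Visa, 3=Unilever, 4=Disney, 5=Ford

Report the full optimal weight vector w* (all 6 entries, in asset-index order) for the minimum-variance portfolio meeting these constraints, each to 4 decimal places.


u=Σ⁻¹μ = [2.1865  1.2584  2.5529  0.1998  4.6648  3.9466]
v=Σ⁻¹𝟙 = [14.4640  9.5784  12.9777  10.6624  25.9819  24.8016]
a=μᵀu=2.461279  b=𝟙ᵀu=14.809034  c=𝟙ᵀv=98.465984  D=ac−b²=23.044796
λ₁=(c·0.182−b)/D = (98.465984·0.182−14.809034)/23.044796 = 0.135032
λ₂=(a−b·0.182)/D = (2.461279−14.809034·0.182)/23.044796 = -0.010153
w* = 0.135032·u + -0.010153·v:
  w_0 = 0.135032·2.1865 + -0.010153·14.4640 = 0.1484  (Pfizer)
  w_1 = 0.135032·1.2584 + -0.010153·9.5784 = 0.0727  (Alcoa)
  w_2 = 0.135032·2.5529 + -0.010153·12.9777 = 0.2130  (Visa)
  w_3 = 0.135032·0.1998 + -0.010153·10.6624 = -0.0813  (Unilever)
  w_4 = 0.135032·4.6648 + -0.010153·25.9819 = 0.3661  (Disney)
  w_5 = 0.135032·3.9466 + -0.010153·24.8016 = 0.2811  (Ford)
Σw_i=1.0000  μᵀw=0.1820
σ²=wᵀΣw=λ₁·μ_p+λ₂ = 0.135032·0.182 + -0.010153 = 0.014423 ≈ 0.0144

0.1484  0.0727  0.2130  -0.0813  0.3661  0.2811


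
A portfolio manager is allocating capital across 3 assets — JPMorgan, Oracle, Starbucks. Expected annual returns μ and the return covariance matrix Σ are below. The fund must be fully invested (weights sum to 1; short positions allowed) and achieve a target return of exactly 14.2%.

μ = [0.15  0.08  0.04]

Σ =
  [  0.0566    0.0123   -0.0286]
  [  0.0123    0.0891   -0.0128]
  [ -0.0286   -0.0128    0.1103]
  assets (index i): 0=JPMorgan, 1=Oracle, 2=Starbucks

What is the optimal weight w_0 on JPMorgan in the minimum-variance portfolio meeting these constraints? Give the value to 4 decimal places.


0.9378

x=Σ⁻¹μ = [3.1431  0.6439  1.2523]
y=Σ⁻¹𝟙 = [23.7216  10.3065  16.4131]
a=μᵀx=0.573064  b=𝟙ᵀx=5.039288  c=𝟙ᵀy=50.441215  D=ac−b²=3.511600
λ₁=(c·0.142−b)/D = (50.441215·0.142−5.039288)/3.511600 = 0.604672
λ₂=(a−b·0.142)/D = (0.573064−5.039288·0.142)/3.511600 = -0.040584
w* = 0.604672·x + -0.040584·y:
  w_0 = 0.604672·3.1431 + -0.040584·23.7216 = 0.9378  (JPMorgan)
  w_1 = 0.604672·0.6439 + -0.040584·10.3065 = -0.0289  (Oracle)
  w_2 = 0.604672·1.2523 + -0.040584·16.4131 = 0.0911  (Starbucks)
Σw_i=1.0000  μᵀw=0.1420
σ²=wᵀΣw=λ₁·μ_p+λ₂ = 0.604672·0.142 + -0.040584 = 0.045279 ≈ 0.0453


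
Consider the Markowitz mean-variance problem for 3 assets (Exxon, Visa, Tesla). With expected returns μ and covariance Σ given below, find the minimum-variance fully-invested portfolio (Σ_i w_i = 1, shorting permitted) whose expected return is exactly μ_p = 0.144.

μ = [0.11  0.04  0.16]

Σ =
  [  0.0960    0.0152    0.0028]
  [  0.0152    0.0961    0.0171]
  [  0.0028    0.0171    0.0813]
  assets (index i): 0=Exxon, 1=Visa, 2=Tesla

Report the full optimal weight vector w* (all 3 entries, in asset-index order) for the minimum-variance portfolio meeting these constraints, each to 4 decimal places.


0.3729  -0.0220  0.6492

u=Σ⁻¹μ = [1.1057  -0.1060  1.9522]
v=Σ⁻¹𝟙 = [8.9836  7.1177  10.4937]
a=μᵀu=0.429742  b=𝟙ᵀu=2.951891  c=𝟙ᵀv=26.594951  D=ac−b²=2.715316
λ₁=(c·0.144−b)/D = (26.594951·0.144−2.951891)/2.715316 = 0.323271
λ₂=(a−b·0.144)/D = (0.429742−2.951891·0.144)/2.715316 = 0.001720
w* = 0.323271·u + 0.001720·v:
  w_0 = 0.323271·1.1057 + 0.001720·8.9836 = 0.3729  (Exxon)
  w_1 = 0.323271·-0.1060 + 0.001720·7.1177 = -0.0220  (Visa)
  w_2 = 0.323271·1.9522 + 0.001720·10.4937 = 0.6492  (Tesla)
Σw_i=1.0000  μᵀw=0.1440
σ²=wᵀΣw=λ₁·μ_p+λ₂ = 0.323271·0.144 + 0.001720 = 0.048271 ≈ 0.0483


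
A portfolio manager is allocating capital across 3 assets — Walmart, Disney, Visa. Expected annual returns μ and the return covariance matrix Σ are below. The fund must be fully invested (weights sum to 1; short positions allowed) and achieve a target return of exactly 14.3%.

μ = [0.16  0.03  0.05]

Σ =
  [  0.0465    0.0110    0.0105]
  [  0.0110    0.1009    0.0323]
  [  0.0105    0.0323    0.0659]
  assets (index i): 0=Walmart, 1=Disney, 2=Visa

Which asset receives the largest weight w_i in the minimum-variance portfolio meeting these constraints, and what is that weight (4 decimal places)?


u=Σ⁻¹μ = [3.4138  -0.1703  0.2983]
v=Σ⁻¹𝟙 = [18.1339  4.7458  9.9591]
a=μᵀu=0.556012  b=𝟙ᵀu=3.541751  c=𝟙ᵀv=32.838773  D=ac−b²=5.714754
λ₁=(c·0.143−b)/D = (32.838773·0.143−3.541751)/5.714754 = 0.201967
λ₂=(a−b·0.143)/D = (0.556012−3.541751·0.143)/5.714754 = 0.008669
w* = 0.201967·u + 0.008669·v:
  w_0 = 0.201967·3.4138 + 0.008669·18.1339 = 0.8467  (Walmart)
  w_1 = 0.201967·-0.1703 + 0.008669·4.7458 = 0.0067  (Disney)
  w_2 = 0.201967·0.2983 + 0.008669·9.9591 = 0.1466  (Visa)
Σw_i=1.0000  μᵀw=0.1430
σ²=wᵀΣw=λ₁·μ_p+λ₂ = 0.201967·0.143 + 0.008669 = 0.037550 ≈ 0.0376

Walmart (0.8467)


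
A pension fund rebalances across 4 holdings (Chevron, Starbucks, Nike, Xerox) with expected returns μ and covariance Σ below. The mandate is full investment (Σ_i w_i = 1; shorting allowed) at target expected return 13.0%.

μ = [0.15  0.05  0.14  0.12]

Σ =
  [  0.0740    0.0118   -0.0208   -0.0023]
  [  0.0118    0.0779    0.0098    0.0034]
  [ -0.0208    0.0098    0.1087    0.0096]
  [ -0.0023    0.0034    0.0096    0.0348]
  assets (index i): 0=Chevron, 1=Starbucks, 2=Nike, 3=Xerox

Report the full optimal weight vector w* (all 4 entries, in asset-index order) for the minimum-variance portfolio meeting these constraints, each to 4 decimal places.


0.3194  0.0475  0.1871  0.4460

g=Σ⁻¹μ = [2.5607  -0.0750  1.5012  3.2107]
h=Σ⁻¹𝟙 = [15.5929  8.1743  9.1100  26.4544]
a=μᵀg=0.975808  b=𝟙ᵀg=7.197596  c=𝟙ᵀh=59.331747  D=ac−b²=6.091016
λ₁=(c·0.130−b)/D = (59.331747·0.130−7.197596)/6.091016 = 0.084638
λ₂=(a−b·0.130)/D = (0.975808−7.197596·0.130)/6.091016 = 0.006587
w* = 0.084638·g + 0.006587·h:
  w_0 = 0.084638·2.5607 + 0.006587·15.5929 = 0.3194  (Chevron)
  w_1 = 0.084638·-0.0750 + 0.006587·8.1743 = 0.0475  (Starbucks)
  w_2 = 0.084638·1.5012 + 0.006587·9.1100 = 0.1871  (Nike)
  w_3 = 0.084638·3.2107 + 0.006587·26.4544 = 0.4460  (Xerox)
Σw_i=1.0000  μᵀw=0.1300
σ²=wᵀΣw=λ₁·μ_p+λ₂ = 0.084638·0.130 + 0.006587 = 0.017590 ≈ 0.0176


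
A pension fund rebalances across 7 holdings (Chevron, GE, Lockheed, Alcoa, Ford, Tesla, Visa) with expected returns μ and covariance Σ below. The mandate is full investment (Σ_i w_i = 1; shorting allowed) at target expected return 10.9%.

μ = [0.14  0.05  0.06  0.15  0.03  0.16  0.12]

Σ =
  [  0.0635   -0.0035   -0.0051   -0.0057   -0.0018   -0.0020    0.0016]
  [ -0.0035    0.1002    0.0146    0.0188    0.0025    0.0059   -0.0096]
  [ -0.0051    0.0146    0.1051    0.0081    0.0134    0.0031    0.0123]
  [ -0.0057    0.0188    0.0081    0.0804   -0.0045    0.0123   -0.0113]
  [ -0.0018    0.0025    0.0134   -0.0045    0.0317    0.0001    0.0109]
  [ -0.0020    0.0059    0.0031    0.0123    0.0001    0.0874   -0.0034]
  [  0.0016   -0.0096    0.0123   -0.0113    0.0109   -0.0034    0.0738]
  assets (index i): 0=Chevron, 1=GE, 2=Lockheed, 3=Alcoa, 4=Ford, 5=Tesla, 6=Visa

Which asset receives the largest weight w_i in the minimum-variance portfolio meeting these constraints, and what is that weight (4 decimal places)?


Chevron (0.2244)

g=Σ⁻¹μ = [2.4341  0.2509  0.1502  2.0101  0.6383  1.6532  1.8705]
h=Σ⁻¹𝟙 = [18.4277  7.5155  3.0086  13.4585  28.5058  9.7866  11.9282]
a=μᵀg=1.171981  b=𝟙ᵀg=9.007374  c=𝟙ᵀh=92.631019  D=ac−b²=27.428958
λ₁=(c·0.109−b)/D = (92.631019·0.109−9.007374)/27.428958 = 0.039717
λ₂=(a−b·0.109)/D = (1.171981−9.007374·0.109)/27.428958 = 0.006933
w* = 0.039717·g + 0.006933·h:
  w_0 = 0.039717·2.4341 + 0.006933·18.4277 = 0.2244  (Chevron)
  w_1 = 0.039717·0.2509 + 0.006933·7.5155 = 0.0621  (GE)
  w_2 = 0.039717·0.1502 + 0.006933·3.0086 = 0.0268  (Lockheed)
  w_3 = 0.039717·2.0101 + 0.006933·13.4585 = 0.1732  (Alcoa)
  w_4 = 0.039717·0.6383 + 0.006933·28.5058 = 0.2230  (Ford)
  w_5 = 0.039717·1.6532 + 0.006933·9.7866 = 0.1335  (Tesla)
  w_6 = 0.039717·1.8705 + 0.006933·11.9282 = 0.1570  (Visa)
Σw_i=1.0000  μᵀw=0.1090
σ²=wᵀΣw=λ₁·μ_p+λ₂ = 0.039717·0.109 + 0.006933 = 0.011263 ≈ 0.0113


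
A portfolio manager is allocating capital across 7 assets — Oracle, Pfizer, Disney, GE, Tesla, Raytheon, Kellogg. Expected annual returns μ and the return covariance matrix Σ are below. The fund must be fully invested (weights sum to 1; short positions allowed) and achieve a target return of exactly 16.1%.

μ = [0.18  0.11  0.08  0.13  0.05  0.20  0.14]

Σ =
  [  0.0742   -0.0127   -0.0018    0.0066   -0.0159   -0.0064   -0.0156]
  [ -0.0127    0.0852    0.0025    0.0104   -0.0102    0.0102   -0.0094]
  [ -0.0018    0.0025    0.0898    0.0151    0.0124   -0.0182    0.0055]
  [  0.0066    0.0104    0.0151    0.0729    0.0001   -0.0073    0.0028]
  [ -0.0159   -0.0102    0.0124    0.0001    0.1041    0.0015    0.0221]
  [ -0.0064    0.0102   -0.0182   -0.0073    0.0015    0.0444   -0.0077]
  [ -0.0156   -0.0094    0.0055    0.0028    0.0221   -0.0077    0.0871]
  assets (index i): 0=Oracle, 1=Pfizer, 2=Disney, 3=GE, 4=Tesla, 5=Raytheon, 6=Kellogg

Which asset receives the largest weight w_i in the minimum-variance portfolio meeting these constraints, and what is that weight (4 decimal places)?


Raytheon (0.3659)

p=Σ⁻¹μ = [3.7158  1.2166  1.7347  1.4268  0.2928  6.1680  2.7198]
q=Σ⁻¹𝟙 = [23.2990  12.5566  14.1030  9.5455  8.7274  32.9145  16.5071]
a=μᵀp=2.755945  b=𝟙ᵀp=17.274466  c=𝟙ᵀq=117.653079  D=ac−b²=25.838231
λ₁=(c·0.161−b)/D = (117.653079·0.161−17.274466)/25.838231 = 0.064543
λ₂=(a−b·0.161)/D = (2.755945−17.274466·0.161)/25.838231 = -0.000977
w* = 0.064543·p + -0.000977·q:
  w_0 = 0.064543·3.7158 + -0.000977·23.2990 = 0.2171  (Oracle)
  w_1 = 0.064543·1.2166 + -0.000977·12.5566 = 0.0663  (Pfizer)
  w_2 = 0.064543·1.7347 + -0.000977·14.1030 = 0.0982  (Disney)
  w_3 = 0.064543·1.4268 + -0.000977·9.5455 = 0.0828  (GE)
  w_4 = 0.064543·0.2928 + -0.000977·8.7274 = 0.0104  (Tesla)
  w_5 = 0.064543·6.1680 + -0.000977·32.9145 = 0.3659  (Raytheon)
  w_6 = 0.064543·2.7198 + -0.000977·16.5071 = 0.1594  (Kellogg)
Σw_i=1.0000  μᵀw=0.1610
σ²=wᵀΣw=λ₁·μ_p+λ₂ = 0.064543·0.161 + -0.000977 = 0.009414 ≈ 0.0094


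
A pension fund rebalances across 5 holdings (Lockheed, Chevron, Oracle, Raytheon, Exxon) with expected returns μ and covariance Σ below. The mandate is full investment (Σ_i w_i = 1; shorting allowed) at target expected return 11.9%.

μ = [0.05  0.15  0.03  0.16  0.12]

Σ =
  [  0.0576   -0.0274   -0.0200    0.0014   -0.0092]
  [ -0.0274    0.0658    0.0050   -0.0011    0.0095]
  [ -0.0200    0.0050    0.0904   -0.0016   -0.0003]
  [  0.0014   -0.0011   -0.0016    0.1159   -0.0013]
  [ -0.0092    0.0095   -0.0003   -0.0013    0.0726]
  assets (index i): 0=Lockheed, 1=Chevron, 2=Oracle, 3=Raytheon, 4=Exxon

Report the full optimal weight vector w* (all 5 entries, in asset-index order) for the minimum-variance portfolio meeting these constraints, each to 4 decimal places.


u=Σ⁻¹μ = [2.9125  3.2177  0.8285  1.4056  1.6295]
v=Σ⁻¹𝟙 = [39.3702  28.1283  18.4238  8.8457  15.3170]
a=μᵀu=1.073570  b=𝟙ᵀu=9.993819  c=𝟙ᵀv=110.084987  D=ac−b²=18.307571
λ₁=(c·0.119−b)/D = (110.084987·0.119−9.993819)/18.307571 = 0.169673
λ₂=(a−b·0.119)/D = (1.073570−9.993819·0.119)/18.307571 = -0.006319
w* = 0.169673·u + -0.006319·v:
  w_0 = 0.169673·2.9125 + -0.006319·39.3702 = 0.2454  (Lockheed)
  w_1 = 0.169673·3.2177 + -0.006319·28.1283 = 0.3682  (Chevron)
  w_2 = 0.169673·0.8285 + -0.006319·18.4238 = 0.0242  (Oracle)
  w_3 = 0.169673·1.4056 + -0.006319·8.8457 = 0.1826  (Raytheon)
  w_4 = 0.169673·1.6295 + -0.006319·15.3170 = 0.1797  (Exxon)
Σw_i=1.0000  μᵀw=0.1190
σ²=wᵀΣw=λ₁·μ_p+λ₂ = 0.169673·0.119 + -0.006319 = 0.013872 ≈ 0.0139

0.2454  0.3682  0.0242  0.1826  0.1797


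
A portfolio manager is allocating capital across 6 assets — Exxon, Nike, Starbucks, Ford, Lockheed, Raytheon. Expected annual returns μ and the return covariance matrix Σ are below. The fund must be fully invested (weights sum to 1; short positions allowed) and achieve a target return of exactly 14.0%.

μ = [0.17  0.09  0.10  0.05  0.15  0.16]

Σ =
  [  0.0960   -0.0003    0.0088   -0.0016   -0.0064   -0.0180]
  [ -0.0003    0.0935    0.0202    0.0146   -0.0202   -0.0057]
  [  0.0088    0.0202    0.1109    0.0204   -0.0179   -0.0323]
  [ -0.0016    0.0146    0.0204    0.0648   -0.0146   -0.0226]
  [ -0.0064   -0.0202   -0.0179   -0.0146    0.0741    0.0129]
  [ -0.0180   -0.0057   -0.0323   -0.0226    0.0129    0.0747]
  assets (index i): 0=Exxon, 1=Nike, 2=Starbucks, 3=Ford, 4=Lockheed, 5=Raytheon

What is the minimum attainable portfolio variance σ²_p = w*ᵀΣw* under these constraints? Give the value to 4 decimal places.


0.0116

g=Σ⁻¹μ = [2.5240  1.1157  1.6425  1.9518  2.6886  3.6716]
h=Σ⁻¹𝟙 = [16.1470  10.4432  12.7454  23.6060  20.7409  27.1457]
a=μᵀg=1.782075  b=𝟙ᵀg=13.594160  c=𝟙ᵀh=110.828163  D=ac−b²=12.702897
λ₁=(c·0.140−b)/D = (110.828163·0.140−13.594160)/12.702897 = 0.151287
λ₂=(a−b·0.140)/D = (1.782075−13.594160·0.140)/12.702897 = -0.009534
w* = 0.151287·g + -0.009534·h:
  w_0 = 0.151287·2.5240 + -0.009534·16.1470 = 0.2279  (Exxon)
  w_1 = 0.151287·1.1157 + -0.009534·10.4432 = 0.0692  (Nike)
  w_2 = 0.151287·1.6425 + -0.009534·12.7454 = 0.1270  (Starbucks)
  w_3 = 0.151287·1.9518 + -0.009534·23.6060 = 0.0702  (Ford)
  w_4 = 0.151287·2.6886 + -0.009534·20.7409 = 0.2090  (Lockheed)
  w_5 = 0.151287·3.6716 + -0.009534·27.1457 = 0.2967  (Raytheon)
Σw_i=1.0000  μᵀw=0.1400
σ²=wᵀΣw=λ₁·μ_p+λ₂ = 0.151287·0.140 + -0.009534 = 0.011646 ≈ 0.0116


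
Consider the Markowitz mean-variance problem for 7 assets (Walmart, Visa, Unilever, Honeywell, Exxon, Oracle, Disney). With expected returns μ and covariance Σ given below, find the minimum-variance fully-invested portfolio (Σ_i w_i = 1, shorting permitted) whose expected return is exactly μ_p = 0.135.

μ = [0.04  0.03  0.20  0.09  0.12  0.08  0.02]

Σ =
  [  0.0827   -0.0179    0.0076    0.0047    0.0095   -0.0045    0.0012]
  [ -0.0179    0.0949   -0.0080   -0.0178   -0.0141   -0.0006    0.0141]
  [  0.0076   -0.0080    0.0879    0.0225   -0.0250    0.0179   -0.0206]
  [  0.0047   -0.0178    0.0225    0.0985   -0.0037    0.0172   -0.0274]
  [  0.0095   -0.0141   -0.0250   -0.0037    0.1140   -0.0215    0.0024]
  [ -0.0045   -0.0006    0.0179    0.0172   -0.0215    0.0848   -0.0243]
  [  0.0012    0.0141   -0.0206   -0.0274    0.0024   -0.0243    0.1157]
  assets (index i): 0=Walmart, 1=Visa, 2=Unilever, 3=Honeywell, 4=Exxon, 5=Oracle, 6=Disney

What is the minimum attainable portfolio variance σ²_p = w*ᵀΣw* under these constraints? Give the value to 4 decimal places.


0.0196

p=Σ⁻¹μ = [0.2059  0.8582  2.7359  0.5703  1.9312  1.0030  0.8589]
q=Σ⁻¹𝟙 = [12.5879  16.4596  13.6009  11.3415  15.7390  15.5674  14.5572]
a=μᵀp=0.961658  b=𝟙ᵀp=8.163437  c=𝟙ᵀq=99.853475  D=ac−b²=29.383228
λ₁=(c·0.135−b)/D = (99.853475·0.135−8.163437)/29.383228 = 0.180946
λ₂=(a−b·0.135)/D = (0.961658−8.163437·0.135)/29.383228 = -0.004778
w* = 0.180946·p + -0.004778·q:
  w_0 = 0.180946·0.2059 + -0.004778·12.5879 = -0.0229  (Walmart)
  w_1 = 0.180946·0.8582 + -0.004778·16.4596 = 0.0766  (Visa)
  w_2 = 0.180946·2.7359 + -0.004778·13.6009 = 0.4301  (Unilever)
  w_3 = 0.180946·0.5703 + -0.004778·11.3415 = 0.0490  (Honeywell)
  w_4 = 0.180946·1.9312 + -0.004778·15.7390 = 0.2742  (Exxon)
  w_5 = 0.180946·1.0030 + -0.004778·15.5674 = 0.1071  (Oracle)
  w_6 = 0.180946·0.8589 + -0.004778·14.5572 = 0.0859  (Disney)
Σw_i=1.0000  μᵀw=0.1350
σ²=wᵀΣw=λ₁·μ_p+λ₂ = 0.180946·0.135 + -0.004778 = 0.019649 ≈ 0.0196


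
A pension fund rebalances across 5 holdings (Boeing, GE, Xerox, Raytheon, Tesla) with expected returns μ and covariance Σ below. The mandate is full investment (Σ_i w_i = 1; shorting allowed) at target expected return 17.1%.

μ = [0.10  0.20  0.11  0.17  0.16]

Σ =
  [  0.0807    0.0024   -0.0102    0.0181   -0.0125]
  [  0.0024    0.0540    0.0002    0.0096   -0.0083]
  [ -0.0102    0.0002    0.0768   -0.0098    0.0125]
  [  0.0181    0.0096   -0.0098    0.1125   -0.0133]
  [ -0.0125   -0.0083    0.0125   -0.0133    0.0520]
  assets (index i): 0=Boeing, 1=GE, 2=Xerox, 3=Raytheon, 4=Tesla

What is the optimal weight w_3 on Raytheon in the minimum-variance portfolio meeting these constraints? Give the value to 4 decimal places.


0.1350

p=Σ⁻¹μ = [1.5767  4.0074  1.1392  1.5123  4.2085]
q=Σ⁻¹𝟙 = [15.2869  20.1540  11.9688  8.7654  25.4872]
a=μᵀp=2.014914  b=𝟙ᵀp=12.444107  c=𝟙ᵀq=81.662171  D=ac−b²=9.686485
λ₁=(c·0.171−b)/D = (81.662171·0.171−12.444107)/9.686485 = 0.156933
λ₂=(a−b·0.171)/D = (2.014914−12.444107·0.171)/9.686485 = -0.011669
w* = 0.156933·p + -0.011669·q:
  w_0 = 0.156933·1.5767 + -0.011669·15.2869 = 0.0691  (Boeing)
  w_1 = 0.156933·4.0074 + -0.011669·20.1540 = 0.3937  (GE)
  w_2 = 0.156933·1.1392 + -0.011669·11.9688 = 0.0391  (Xerox)
  w_3 = 0.156933·1.5123 + -0.011669·8.7654 = 0.1350  (Raytheon)
  w_4 = 0.156933·4.2085 + -0.011669·25.4872 = 0.3631  (Tesla)
Σw_i=1.0000  μᵀw=0.1710
σ²=wᵀΣw=λ₁·μ_p+λ₂ = 0.156933·0.171 + -0.011669 = 0.015167 ≈ 0.0152


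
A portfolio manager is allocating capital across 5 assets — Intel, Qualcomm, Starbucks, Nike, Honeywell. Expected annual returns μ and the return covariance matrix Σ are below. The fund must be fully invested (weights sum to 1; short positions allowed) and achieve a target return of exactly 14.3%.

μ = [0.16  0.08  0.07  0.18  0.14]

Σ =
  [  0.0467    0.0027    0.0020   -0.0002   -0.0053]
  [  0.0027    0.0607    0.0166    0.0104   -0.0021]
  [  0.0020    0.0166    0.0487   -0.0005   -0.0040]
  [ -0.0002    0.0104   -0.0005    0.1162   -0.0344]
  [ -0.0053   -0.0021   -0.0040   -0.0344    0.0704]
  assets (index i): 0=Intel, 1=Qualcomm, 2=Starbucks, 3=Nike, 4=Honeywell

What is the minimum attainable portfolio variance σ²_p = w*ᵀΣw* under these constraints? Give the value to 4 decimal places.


p=Σ⁻¹μ = [3.7627  0.4313  1.4614  2.6003  3.6384]
q=Σ⁻¹𝟙 = [22.9841  8.5281  18.8712  15.2845  24.7300]
a=μᵀp=1.716267  b=𝟙ᵀp=11.894097  c=𝟙ᵀq=90.397907  D=ac−b²=13.677386
λ₁=(c·0.143−b)/D = (90.397907·0.143−11.894097)/13.677386 = 0.075512
λ₂=(a−b·0.143)/D = (1.716267−11.894097·0.143)/13.677386 = 0.001127
w* = 0.075512·p + 0.001127·q:
  w_0 = 0.075512·3.7627 + 0.001127·22.9841 = 0.3100  (Intel)
  w_1 = 0.075512·0.4313 + 0.001127·8.5281 = 0.0422  (Qualcomm)
  w_2 = 0.075512·1.4614 + 0.001127·18.8712 = 0.1316  (Starbucks)
  w_3 = 0.075512·2.6003 + 0.001127·15.2845 = 0.2136  (Nike)
  w_4 = 0.075512·3.6384 + 0.001127·24.7300 = 0.3026  (Honeywell)
Σw_i=1.0000  μᵀw=0.1430
σ²=wᵀΣw=λ₁·μ_p+λ₂ = 0.075512·0.143 + 0.001127 = 0.011925 ≈ 0.0119

0.0119


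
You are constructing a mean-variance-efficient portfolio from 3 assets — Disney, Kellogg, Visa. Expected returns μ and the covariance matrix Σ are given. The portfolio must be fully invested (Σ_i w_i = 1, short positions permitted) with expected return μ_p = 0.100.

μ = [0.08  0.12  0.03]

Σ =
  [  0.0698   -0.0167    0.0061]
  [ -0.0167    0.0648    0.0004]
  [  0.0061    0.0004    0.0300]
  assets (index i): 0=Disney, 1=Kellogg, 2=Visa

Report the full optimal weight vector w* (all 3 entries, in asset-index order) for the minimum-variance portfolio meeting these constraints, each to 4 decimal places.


0.3923  0.5598  0.0479

p=Σ⁻¹μ = [1.6332  2.2688  0.6377]
q=Σ⁻¹𝟙 = [16.3861  19.4715  29.7419]
a=μᵀp=0.422048  b=𝟙ᵀp=4.539718  c=𝟙ᵀq=65.599414  D=ac−b²=7.077035
λ₁=(c·0.100−b)/D = (65.599414·0.100−4.539718)/7.077035 = 0.285462
λ₂=(a−b·0.100)/D = (0.422048−4.539718·0.100)/7.077035 = -0.004511
w* = 0.285462·p + -0.004511·q:
  w_0 = 0.285462·1.6332 + -0.004511·16.3861 = 0.3923  (Disney)
  w_1 = 0.285462·2.2688 + -0.004511·19.4715 = 0.5598  (Kellogg)
  w_2 = 0.285462·0.6377 + -0.004511·29.7419 = 0.0479  (Visa)
Σw_i=1.0000  μᵀw=0.1000
σ²=wᵀΣw=λ₁·μ_p+λ₂ = 0.285462·0.100 + -0.004511 = 0.024035 ≈ 0.0240


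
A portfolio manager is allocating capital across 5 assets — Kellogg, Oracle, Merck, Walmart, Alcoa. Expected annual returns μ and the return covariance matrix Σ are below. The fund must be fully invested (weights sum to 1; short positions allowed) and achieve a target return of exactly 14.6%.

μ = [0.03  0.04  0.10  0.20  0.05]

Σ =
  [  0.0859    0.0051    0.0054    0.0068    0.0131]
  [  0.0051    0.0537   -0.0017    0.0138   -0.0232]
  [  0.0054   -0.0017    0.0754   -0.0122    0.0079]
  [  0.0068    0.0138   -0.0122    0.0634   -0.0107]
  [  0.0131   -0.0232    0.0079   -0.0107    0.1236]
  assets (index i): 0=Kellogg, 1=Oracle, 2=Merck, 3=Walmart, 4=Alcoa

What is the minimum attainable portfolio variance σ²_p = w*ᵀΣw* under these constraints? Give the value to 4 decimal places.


0.0228

x=Σ⁻¹μ = [-0.1615  0.1733  1.8565  3.6007  0.6472]
y=Σ⁻¹𝟙 = [6.5957  19.4012  14.5478  15.5746  11.4516]
a=μᵀx=0.940231  b=𝟙ᵀx=6.116203  c=𝟙ᵀy=67.570949  D=ac−b²=26.124354
λ₁=(c·0.146−b)/D = (67.570949·0.146−6.116203)/26.124354 = 0.143512
λ₂=(a−b·0.146)/D = (0.940231−6.116203·0.146)/26.124354 = 0.001809
w* = 0.143512·x + 0.001809·y:
  w_0 = 0.143512·-0.1615 + 0.001809·6.5957 = -0.0112  (Kellogg)
  w_1 = 0.143512·0.1733 + 0.001809·19.4012 = 0.0600  (Oracle)
  w_2 = 0.143512·1.8565 + 0.001809·14.5478 = 0.2928  (Merck)
  w_3 = 0.143512·3.6007 + 0.001809·15.5746 = 0.5449  (Walmart)
  w_4 = 0.143512·0.6472 + 0.001809·11.4516 = 0.1136  (Alcoa)
Σw_i=1.0000  μᵀw=0.1460
σ²=wᵀΣw=λ₁·μ_p+λ₂ = 0.143512·0.146 + 0.001809 = 0.022762 ≈ 0.0228


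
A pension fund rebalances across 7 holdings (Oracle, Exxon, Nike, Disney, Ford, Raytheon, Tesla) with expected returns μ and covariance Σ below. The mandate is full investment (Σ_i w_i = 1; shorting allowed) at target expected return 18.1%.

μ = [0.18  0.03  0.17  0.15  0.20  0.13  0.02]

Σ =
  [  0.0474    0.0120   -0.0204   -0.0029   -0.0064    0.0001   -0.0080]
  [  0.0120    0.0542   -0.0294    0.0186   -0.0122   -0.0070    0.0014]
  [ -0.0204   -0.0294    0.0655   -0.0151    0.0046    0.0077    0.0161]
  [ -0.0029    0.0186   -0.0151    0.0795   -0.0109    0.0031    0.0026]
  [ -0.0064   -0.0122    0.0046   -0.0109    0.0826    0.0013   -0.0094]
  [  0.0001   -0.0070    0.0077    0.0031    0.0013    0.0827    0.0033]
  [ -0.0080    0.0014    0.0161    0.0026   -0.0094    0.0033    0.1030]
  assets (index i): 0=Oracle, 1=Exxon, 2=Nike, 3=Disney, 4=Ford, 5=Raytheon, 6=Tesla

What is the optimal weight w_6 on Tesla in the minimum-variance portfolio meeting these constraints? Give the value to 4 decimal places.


p=Σ⁻¹μ = [6.4437  2.1534  5.9662  3.1662  3.2991  1.0235  -0.0788]
q=Σ⁻¹𝟙 = [34.9812  32.6925  40.2798  16.0093  20.1337  9.8784  6.8020]
a=μᵀp=3.504958  b=𝟙ᵀp=21.973307  c=𝟙ᵀq=160.776867  D=ac−b²=80.689995
λ₁=(c·0.181−b)/D = (160.776867·0.181−21.973307)/80.689995 = 0.088329
λ₂=(a−b·0.181)/D = (3.504958−21.973307·0.181)/80.689995 = -0.005852
w* = 0.088329·p + -0.005852·q:
  w_0 = 0.088329·6.4437 + -0.005852·34.9812 = 0.3645  (Oracle)
  w_1 = 0.088329·2.1534 + -0.005852·32.6925 = -0.0011  (Exxon)
  w_2 = 0.088329·5.9662 + -0.005852·40.2798 = 0.2913  (Nike)
  w_3 = 0.088329·3.1662 + -0.005852·16.0093 = 0.1860  (Disney)
  w_4 = 0.088329·3.2991 + -0.005852·20.1337 = 0.1736  (Ford)
  w_5 = 0.088329·1.0235 + -0.005852·9.8784 = 0.0326  (Raytheon)
  w_6 = 0.088329·-0.0788 + -0.005852·6.8020 = -0.0468  (Tesla)
Σw_i=1.0000  μᵀw=0.1810
σ²=wᵀΣw=λ₁·μ_p+λ₂ = 0.088329·0.181 + -0.005852 = 0.010135 ≈ 0.0101

-0.0468


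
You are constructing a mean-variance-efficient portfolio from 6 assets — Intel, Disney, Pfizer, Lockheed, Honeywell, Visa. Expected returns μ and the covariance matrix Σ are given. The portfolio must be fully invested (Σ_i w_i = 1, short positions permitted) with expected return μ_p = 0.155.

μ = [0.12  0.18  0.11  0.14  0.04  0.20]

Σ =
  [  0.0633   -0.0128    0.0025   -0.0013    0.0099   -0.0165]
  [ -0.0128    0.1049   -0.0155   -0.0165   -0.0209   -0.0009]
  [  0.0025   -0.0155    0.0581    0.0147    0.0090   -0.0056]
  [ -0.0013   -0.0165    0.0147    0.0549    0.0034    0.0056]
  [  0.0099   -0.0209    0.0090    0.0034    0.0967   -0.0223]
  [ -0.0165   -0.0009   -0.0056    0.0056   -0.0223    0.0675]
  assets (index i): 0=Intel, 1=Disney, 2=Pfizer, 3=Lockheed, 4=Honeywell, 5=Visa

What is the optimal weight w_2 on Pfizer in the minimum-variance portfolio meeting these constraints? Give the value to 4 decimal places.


0.1089

p=Σ⁻¹μ = [3.3917  3.1635  2.1528  2.4776  1.4512  4.2867]
q=Σ⁻¹𝟙 = [24.0698  21.1836  17.6157  16.7257  16.3273  26.4489]
a=μᵀp=2.475508  b=𝟙ᵀp=16.923612  c=𝟙ᵀq=122.370933  D=ac−b²=16.521527
λ₁=(c·0.155−b)/D = (122.370933·0.155−16.923612)/16.521527 = 0.123710
λ₂=(a−b·0.155)/D = (2.475508−16.923612·0.155)/16.521527 = -0.008937
w* = 0.123710·p + -0.008937·q:
  w_0 = 0.123710·3.3917 + -0.008937·24.0698 = 0.2045  (Intel)
  w_1 = 0.123710·3.1635 + -0.008937·21.1836 = 0.2020  (Disney)
  w_2 = 0.123710·2.1528 + -0.008937·17.6157 = 0.1089  (Pfizer)
  w_3 = 0.123710·2.4776 + -0.008937·16.7257 = 0.1570  (Lockheed)
  w_4 = 0.123710·1.4512 + -0.008937·16.3273 = 0.0336  (Honeywell)
  w_5 = 0.123710·4.2867 + -0.008937·26.4489 = 0.2939  (Visa)
Σw_i=1.0000  μᵀw=0.1550
σ²=wᵀΣw=λ₁·μ_p+λ₂ = 0.123710·0.155 + -0.008937 = 0.010238 ≈ 0.0102


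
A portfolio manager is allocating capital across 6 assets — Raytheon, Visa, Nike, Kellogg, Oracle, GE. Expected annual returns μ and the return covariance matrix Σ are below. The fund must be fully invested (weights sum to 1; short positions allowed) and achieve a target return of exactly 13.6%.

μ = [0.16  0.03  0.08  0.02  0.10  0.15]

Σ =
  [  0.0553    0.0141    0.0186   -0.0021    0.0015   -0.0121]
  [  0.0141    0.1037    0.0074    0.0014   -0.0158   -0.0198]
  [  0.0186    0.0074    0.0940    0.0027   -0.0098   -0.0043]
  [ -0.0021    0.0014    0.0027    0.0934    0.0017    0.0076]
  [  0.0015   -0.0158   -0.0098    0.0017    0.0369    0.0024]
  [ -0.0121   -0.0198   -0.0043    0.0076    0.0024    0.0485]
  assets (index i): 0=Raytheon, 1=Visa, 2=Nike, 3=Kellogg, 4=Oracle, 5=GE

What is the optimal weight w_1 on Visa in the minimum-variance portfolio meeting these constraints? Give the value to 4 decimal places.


x=Σ⁻¹μ = [3.2611  1.0657  0.6271  -0.1478  2.9291  4.2753]
y=Σ⁻¹𝟙 = [15.8100  17.5832  10.8837  7.4269  34.5946  29.8304]
a=μᵀx=1.535147  b=𝟙ᵀx=12.010357  c=𝟙ᵀy=116.128874  D=ac−b²=34.026226
λ₁=(c·0.136−b)/D = (116.128874·0.136−12.010357)/34.026226 = 0.111184
λ₂=(a−b·0.136)/D = (1.535147−12.010357·0.136)/34.026226 = -0.002888
w* = 0.111184·x + -0.002888·y:
  w_0 = 0.111184·3.2611 + -0.002888·15.8100 = 0.3169  (Raytheon)
  w_1 = 0.111184·1.0657 + -0.002888·17.5832 = 0.0677  (Visa)
  w_2 = 0.111184·0.6271 + -0.002888·10.8837 = 0.0383  (Nike)
  w_3 = 0.111184·-0.1478 + -0.002888·7.4269 = -0.0379  (Kellogg)
  w_4 = 0.111184·2.9291 + -0.002888·34.5946 = 0.2258  (Oracle)
  w_5 = 0.111184·4.2753 + -0.002888·29.8304 = 0.3892  (GE)
Σw_i=1.0000  μᵀw=0.1360
σ²=wᵀΣw=λ₁·μ_p+λ₂ = 0.111184·0.136 + -0.002888 = 0.012233 ≈ 0.0122

0.0677
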